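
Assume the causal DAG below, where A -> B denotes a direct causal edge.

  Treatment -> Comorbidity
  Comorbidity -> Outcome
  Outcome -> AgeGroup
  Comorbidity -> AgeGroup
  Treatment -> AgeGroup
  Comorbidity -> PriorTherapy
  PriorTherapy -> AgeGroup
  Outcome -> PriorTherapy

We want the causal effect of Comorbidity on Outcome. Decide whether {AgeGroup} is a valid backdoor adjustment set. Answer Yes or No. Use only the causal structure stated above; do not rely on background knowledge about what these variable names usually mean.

No

Backdoor paths from Comorbidity to Outcome (paths whose first edge points into Comorbidity):
  P1: Comorbidity <- Treatment -> AgeGroup <- Outcome
  P2: Comorbidity <- Treatment -> AgeGroup <- PriorTherapy <- Outcome
Condition 1 (no descendant of Comorbidity in the set): FAILS — AgeGroup is a descendant of Comorbidity.
Condition 2 (every backdoor path blocked by {AgeGroup}):
  P1: open — collider(s) AgeGroup are conditioned on (or have a conditioned descendant) and no non-collider on the path is in the set.
  P2: open — collider(s) AgeGroup are conditioned on (or have a conditioned descendant) and no non-collider on the path is in the set.
{AgeGroup} does not satisfy the backdoor criterion.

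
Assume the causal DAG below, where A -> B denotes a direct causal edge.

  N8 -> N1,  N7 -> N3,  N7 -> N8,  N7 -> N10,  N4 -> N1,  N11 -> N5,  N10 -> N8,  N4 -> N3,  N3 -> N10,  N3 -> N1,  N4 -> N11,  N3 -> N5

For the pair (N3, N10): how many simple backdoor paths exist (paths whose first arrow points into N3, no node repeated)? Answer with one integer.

4

A backdoor path from N3 to N10 is any simple undirected path whose first edge points into N3 (i.e. leaves N3 via a parent).
Parents of N3: {N4, N7}.
Enumerating:
  P1: N3 <- N7 -> N10
  P2: N3 <- N7 -> N8 <- N10
  P3: N3 <- N4 -> N1 <- N8 <- N7 -> N10
  P4: N3 <- N4 -> N1 <- N8 <- N10
That exhausts the simple backdoor paths. Count: 4.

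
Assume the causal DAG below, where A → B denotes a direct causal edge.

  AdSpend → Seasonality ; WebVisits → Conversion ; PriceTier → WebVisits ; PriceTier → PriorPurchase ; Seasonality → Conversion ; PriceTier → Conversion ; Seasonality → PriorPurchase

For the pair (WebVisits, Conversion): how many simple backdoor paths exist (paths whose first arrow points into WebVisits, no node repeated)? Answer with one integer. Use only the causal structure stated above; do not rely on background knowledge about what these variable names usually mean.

A backdoor path from WebVisits to Conversion is any simple undirected path whose first edge points into WebVisits (i.e. leaves WebVisits via a parent).
Parents of WebVisits: {PriceTier}.
Enumerating:
  P1: WebVisits <- PriceTier -> Conversion
  P2: WebVisits <- PriceTier -> PriorPurchase <- Seasonality -> Conversion
That exhausts the simple backdoor paths. Count: 2.

2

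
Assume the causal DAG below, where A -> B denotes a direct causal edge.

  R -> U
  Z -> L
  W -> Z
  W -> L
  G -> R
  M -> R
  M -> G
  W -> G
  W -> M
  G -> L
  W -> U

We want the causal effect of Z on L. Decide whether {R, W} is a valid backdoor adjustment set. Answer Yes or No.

Backdoor paths from Z to L (paths whose first edge points into Z):
  P1: Z <- W -> M -> G -> L
  P2: Z <- W -> M -> R <- G -> L
  P3: Z <- W -> G -> L
  P4: Z <- W -> L
  P5: Z <- W -> U <- R <- M -> G -> L
  P6: Z <- W -> U <- R <- G -> L
Condition 1 (no descendant of Z in the set): holds — descendants of Z are {L}; none are in {R, W}.
Condition 2 (every backdoor path blocked by {R, W}):
  P1: blocked at fork node W ∈ conditioning set.
  P2: blocked at fork node W ∈ conditioning set.
  P3: blocked at fork node W ∈ conditioning set.
  P4: blocked at fork node W ∈ conditioning set.
  P5: blocked at fork node W ∈ conditioning set.
  P6: blocked at fork node W ∈ conditioning set.
{R, W} satisfies the backdoor criterion.

Yes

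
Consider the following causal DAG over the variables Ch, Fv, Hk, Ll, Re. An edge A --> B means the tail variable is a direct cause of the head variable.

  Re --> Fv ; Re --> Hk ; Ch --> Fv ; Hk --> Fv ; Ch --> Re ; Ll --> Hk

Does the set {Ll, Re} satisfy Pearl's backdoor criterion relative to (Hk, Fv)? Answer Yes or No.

Yes

Backdoor paths from Hk to Fv (paths whose first edge points into Hk):
  P1: Hk <- Re <- Ch -> Fv
  P2: Hk <- Re -> Fv
Condition 1 (no descendant of Hk in the set): holds — descendants of Hk are {Fv}; none are in {Ll, Re}.
Condition 2 (every backdoor path blocked by {Ll, Re}):
  P1: blocked at chain node Re ∈ conditioning set.
  P2: blocked at fork node Re ∈ conditioning set.
{Ll, Re} satisfies the backdoor criterion.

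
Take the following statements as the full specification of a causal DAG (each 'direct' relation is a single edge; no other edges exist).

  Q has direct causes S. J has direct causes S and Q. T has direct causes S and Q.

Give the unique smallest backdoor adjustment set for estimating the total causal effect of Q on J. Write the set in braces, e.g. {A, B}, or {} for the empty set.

Variables eligible for adjustment (non-descendants of Q, excluding Q and J): {S}.
Backdoor paths from Q to J:
  P1: Q <- S -> J
The empty set is not sufficient: P1 (Q <- S -> J) has no collider blocking it and no conditioned non-collider, so it is open.
Try {S}:
  P1: blocked at fork node S ∈ conditioning set.
{S} contains no descendant of Q and blocks every backdoor path.
{S} is the unique smallest valid adjustment set.

{S}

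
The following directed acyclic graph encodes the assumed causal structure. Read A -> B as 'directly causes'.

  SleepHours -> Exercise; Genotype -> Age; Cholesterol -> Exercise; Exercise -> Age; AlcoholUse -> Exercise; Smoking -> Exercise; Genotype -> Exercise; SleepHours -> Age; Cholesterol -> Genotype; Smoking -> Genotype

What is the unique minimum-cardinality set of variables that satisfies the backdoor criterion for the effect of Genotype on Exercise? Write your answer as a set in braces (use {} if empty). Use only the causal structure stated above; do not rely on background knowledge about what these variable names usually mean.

{Cholesterol, Smoking}

Variables eligible for adjustment (non-descendants of Genotype, excluding Genotype and Exercise): {AlcoholUse, Cholesterol, SleepHours, Smoking}.
Backdoor paths from Genotype to Exercise:
  P1: Genotype <- Cholesterol -> Exercise
  P2: Genotype <- Smoking -> Exercise
The empty set is not sufficient: P1 (Genotype <- Cholesterol -> Exercise) has no collider blocking it and no conditioned non-collider, so it is open.
Try {Cholesterol, Smoking}:
  P1: blocked at fork node Cholesterol ∈ conditioning set.
  P2: blocked at fork node Smoking ∈ conditioning set.
{Cholesterol, Smoking} contains no descendant of Genotype and blocks every backdoor path.
Every element of {Cholesterol, Smoking} is needed (dropping Cholesterol leaves P1 open; dropping Smoking leaves P2 open), so no proper subset is valid.
Among all size-2 subsets of the eligible variables, only {Cholesterol, Smoking} blocks every backdoor path, so it is the unique smallest valid adjustment set.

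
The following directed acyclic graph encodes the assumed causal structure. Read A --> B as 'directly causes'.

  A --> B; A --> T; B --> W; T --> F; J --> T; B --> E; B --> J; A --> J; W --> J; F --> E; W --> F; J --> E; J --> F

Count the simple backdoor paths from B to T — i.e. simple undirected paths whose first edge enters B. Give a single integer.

A backdoor path from B to T is any simple undirected path whose first edge points into B (i.e. leaves B via a parent).
Parents of B: {A}.
Enumerating:
  P1: B <- A -> J <- W -> F <- T
  P2: B <- A -> J -> T
  P3: B <- A -> J -> F <- T
  P4: B <- A -> J -> E <- F <- T
  P5: B <- A -> T
That exhausts the simple backdoor paths. Count: 5.

5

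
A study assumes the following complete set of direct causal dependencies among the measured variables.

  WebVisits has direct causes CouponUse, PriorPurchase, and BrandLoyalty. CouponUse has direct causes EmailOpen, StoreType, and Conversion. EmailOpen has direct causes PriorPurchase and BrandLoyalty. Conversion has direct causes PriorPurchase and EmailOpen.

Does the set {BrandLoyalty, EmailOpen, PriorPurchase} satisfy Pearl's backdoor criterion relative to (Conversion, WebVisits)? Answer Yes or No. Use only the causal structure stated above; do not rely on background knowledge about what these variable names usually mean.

Backdoor paths from Conversion to WebVisits (paths whose first edge points into Conversion):
  P1: Conversion <- PriorPurchase -> EmailOpen <- BrandLoyalty -> WebVisits
  P2: Conversion <- PriorPurchase -> EmailOpen -> CouponUse -> WebVisits
  P3: Conversion <- PriorPurchase -> WebVisits
  P4: Conversion <- EmailOpen <- PriorPurchase -> WebVisits
  P5: Conversion <- EmailOpen <- BrandLoyalty -> WebVisits
  P6: Conversion <- EmailOpen -> CouponUse -> WebVisits
Condition 1 (no descendant of Conversion in the set): holds — descendants of Conversion are {CouponUse, WebVisits}; none are in {BrandLoyalty, EmailOpen, PriorPurchase}.
Condition 2 (every backdoor path blocked by {BrandLoyalty, EmailOpen, PriorPurchase}):
  P1: blocked at fork node PriorPurchase ∈ conditioning set.
  P2: blocked at fork node PriorPurchase ∈ conditioning set.
  P3: blocked at fork node PriorPurchase ∈ conditioning set.
  P4: blocked at chain node EmailOpen ∈ conditioning set.
  P5: blocked at chain node EmailOpen ∈ conditioning set.
  P6: blocked at fork node EmailOpen ∈ conditioning set.
{BrandLoyalty, EmailOpen, PriorPurchase} satisfies the backdoor criterion.

Yes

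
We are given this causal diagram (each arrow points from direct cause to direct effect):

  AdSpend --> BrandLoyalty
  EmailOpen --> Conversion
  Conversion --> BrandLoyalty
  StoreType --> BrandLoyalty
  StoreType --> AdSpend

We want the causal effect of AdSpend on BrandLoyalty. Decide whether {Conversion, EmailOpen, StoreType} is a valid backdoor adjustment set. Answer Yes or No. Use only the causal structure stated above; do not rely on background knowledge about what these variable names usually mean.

Yes

Backdoor paths from AdSpend to BrandLoyalty (paths whose first edge points into AdSpend):
  P1: AdSpend <- StoreType -> BrandLoyalty
Condition 1 (no descendant of AdSpend in the set): holds — descendants of AdSpend are {BrandLoyalty}; none are in {Conversion, EmailOpen, StoreType}.
Condition 2 (every backdoor path blocked by {Conversion, EmailOpen, StoreType}):
  P1: blocked at fork node StoreType ∈ conditioning set.
{Conversion, EmailOpen, StoreType} satisfies the backdoor criterion.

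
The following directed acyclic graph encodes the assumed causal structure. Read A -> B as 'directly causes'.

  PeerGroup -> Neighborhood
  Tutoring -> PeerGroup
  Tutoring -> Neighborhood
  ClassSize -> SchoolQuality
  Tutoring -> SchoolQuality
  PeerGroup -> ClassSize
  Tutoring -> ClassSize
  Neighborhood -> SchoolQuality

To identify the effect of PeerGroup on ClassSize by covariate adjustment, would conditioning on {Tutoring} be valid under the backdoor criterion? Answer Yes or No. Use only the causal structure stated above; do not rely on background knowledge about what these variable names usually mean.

Yes

Backdoor paths from PeerGroup to ClassSize (paths whose first edge points into PeerGroup):
  P1: PeerGroup <- Tutoring -> ClassSize
  P2: PeerGroup <- Tutoring -> Neighborhood -> SchoolQuality <- ClassSize
  P3: PeerGroup <- Tutoring -> SchoolQuality <- ClassSize
Condition 1 (no descendant of PeerGroup in the set): holds — descendants of PeerGroup are {ClassSize, Neighborhood, SchoolQuality}; none are in {Tutoring}.
Condition 2 (every backdoor path blocked by {Tutoring}):
  P1: blocked at fork node Tutoring ∈ conditioning set.
  P2: blocked at fork node Tutoring ∈ conditioning set.
  P3: blocked at fork node Tutoring ∈ conditioning set.
{Tutoring} satisfies the backdoor criterion.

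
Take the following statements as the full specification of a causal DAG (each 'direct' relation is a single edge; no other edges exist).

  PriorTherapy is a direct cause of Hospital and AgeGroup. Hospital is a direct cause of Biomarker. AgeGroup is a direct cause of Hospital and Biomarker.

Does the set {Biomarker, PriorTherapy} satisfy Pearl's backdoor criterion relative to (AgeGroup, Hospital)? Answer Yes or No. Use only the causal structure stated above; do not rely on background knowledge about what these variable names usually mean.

Backdoor paths from AgeGroup to Hospital (paths whose first edge points into AgeGroup):
  P1: AgeGroup <- PriorTherapy -> Hospital
Condition 1 (no descendant of AgeGroup in the set): FAILS — Biomarker is a descendant of AgeGroup.
Condition 2 (every backdoor path blocked by {Biomarker, PriorTherapy}):
  P1: blocked at fork node PriorTherapy ∈ conditioning set.
{Biomarker, PriorTherapy} does not satisfy the backdoor criterion.

No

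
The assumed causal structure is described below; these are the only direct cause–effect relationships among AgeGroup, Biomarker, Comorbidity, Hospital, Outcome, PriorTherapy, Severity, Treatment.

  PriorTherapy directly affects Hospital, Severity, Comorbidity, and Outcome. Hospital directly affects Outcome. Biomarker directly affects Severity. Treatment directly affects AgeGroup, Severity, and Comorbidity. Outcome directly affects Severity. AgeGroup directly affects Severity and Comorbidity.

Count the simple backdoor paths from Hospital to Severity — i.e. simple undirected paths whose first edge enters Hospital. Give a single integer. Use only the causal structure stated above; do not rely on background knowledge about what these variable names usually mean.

A backdoor path from Hospital to Severity is any simple undirected path whose first edge points into Hospital (i.e. leaves Hospital via a parent).
Parents of Hospital: {PriorTherapy}.
Enumerating:
  P1: Hospital <- PriorTherapy -> Outcome -> Severity
  P2: Hospital <- PriorTherapy -> Severity
  P3: Hospital <- PriorTherapy -> Comorbidity <- Treatment -> AgeGroup -> Severity
  P4: Hospital <- PriorTherapy -> Comorbidity <- Treatment -> Severity
  P5: Hospital <- PriorTherapy -> Comorbidity <- AgeGroup <- Treatment -> Severity
  P6: Hospital <- PriorTherapy -> Comorbidity <- AgeGroup -> Severity
That exhausts the simple backdoor paths. Count: 6.

6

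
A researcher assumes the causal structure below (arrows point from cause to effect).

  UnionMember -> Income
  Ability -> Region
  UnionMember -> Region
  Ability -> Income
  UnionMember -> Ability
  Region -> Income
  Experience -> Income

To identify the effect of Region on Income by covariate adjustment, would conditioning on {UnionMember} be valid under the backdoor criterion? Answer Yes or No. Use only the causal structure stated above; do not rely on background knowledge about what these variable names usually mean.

No

Backdoor paths from Region to Income (paths whose first edge points into Region):
  P1: Region <- UnionMember -> Ability -> Income
  P2: Region <- UnionMember -> Income
  P3: Region <- Ability <- UnionMember -> Income
  P4: Region <- Ability -> Income
Condition 1 (no descendant of Region in the set): holds — descendants of Region are {Income}; none are in {UnionMember}.
Condition 2 (every backdoor path blocked by {UnionMember}):
  P1: blocked at fork node UnionMember ∈ conditioning set.
  P2: blocked at fork node UnionMember ∈ conditioning set.
  P3: blocked at fork node UnionMember ∈ conditioning set.
  P4: open — no interior node is in the conditioning set.
{UnionMember} does not satisfy the backdoor criterion.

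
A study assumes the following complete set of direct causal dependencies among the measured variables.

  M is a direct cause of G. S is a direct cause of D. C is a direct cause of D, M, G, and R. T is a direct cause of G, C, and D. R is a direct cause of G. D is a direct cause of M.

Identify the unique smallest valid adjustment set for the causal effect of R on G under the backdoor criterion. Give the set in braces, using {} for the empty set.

{C}

Variables eligible for adjustment (non-descendants of R, excluding R and G): {C, D, M, S, T}.
Backdoor paths from R to G:
  P1: R <- C <- T -> D -> M -> G
  P2: R <- C <- T -> G
  P3: R <- C -> D <- T -> G
  P4: R <- C -> D -> M -> G
  P5: R <- C -> M <- D <- T -> G
  P6: R <- C -> M -> G
  P7: R <- C -> G
The empty set is not sufficient: P1 (R <- C <- T -> D -> M -> G) has no collider blocking it and no conditioned non-collider, so it is open.
Try {C}:
  P1: blocked at chain node C ∈ conditioning set.
  P2: blocked at chain node C ∈ conditioning set.
  P3: blocked at fork node C ∈ conditioning set.
  P4: blocked at fork node C ∈ conditioning set.
  P5: blocked at fork node C ∈ conditioning set.
  P6: blocked at fork node C ∈ conditioning set.
  P7: blocked at fork node C ∈ conditioning set.
{C} contains no descendant of R and blocks every backdoor path.
No other singleton works — e.g. {S} leaves P1 open — so {C} is the unique smallest valid adjustment set.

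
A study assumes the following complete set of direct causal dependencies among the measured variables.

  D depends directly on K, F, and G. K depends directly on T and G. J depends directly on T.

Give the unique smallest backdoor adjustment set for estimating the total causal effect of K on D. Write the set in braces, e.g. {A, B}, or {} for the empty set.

{G}

Variables eligible for adjustment (non-descendants of K, excluding K and D): {F, G, J, T}.
Backdoor paths from K to D:
  P1: K <- G -> D
The empty set is not sufficient: P1 (K <- G -> D) has no collider blocking it and no conditioned non-collider, so it is open.
Try {G}:
  P1: blocked at fork node G ∈ conditioning set.
{G} contains no descendant of K and blocks every backdoor path.
No other singleton works — e.g. {T} leaves P1 open — so {G} is the unique smallest valid adjustment set.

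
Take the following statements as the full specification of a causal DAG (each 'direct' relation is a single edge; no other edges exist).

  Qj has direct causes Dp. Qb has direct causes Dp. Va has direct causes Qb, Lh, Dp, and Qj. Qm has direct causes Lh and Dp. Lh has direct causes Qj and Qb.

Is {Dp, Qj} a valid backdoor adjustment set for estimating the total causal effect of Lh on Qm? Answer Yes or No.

Backdoor paths from Lh to Qm (paths whose first edge points into Lh):
  P1: Lh <- Qj <- Dp -> Qm
  P2: Lh <- Qj -> Va <- Dp -> Qm
  P3: Lh <- Qj -> Va <- Qb <- Dp -> Qm
  P4: Lh <- Qb <- Dp -> Qm
  P5: Lh <- Qb -> Va <- Dp -> Qm
  P6: Lh <- Qb -> Va <- Qj <- Dp -> Qm
Condition 1 (no descendant of Lh in the set): holds — descendants of Lh are {Qm, Va}; none are in {Dp, Qj}.
Condition 2 (every backdoor path blocked by {Dp, Qj}):
  P1: blocked at chain node Qj ∈ conditioning set.
  P2: blocked at fork node Qj ∈ conditioning set.
  P3: blocked at fork node Qj ∈ conditioning set.
  P4: blocked at fork node Dp ∈ conditioning set.
  P5: blocked at collider Va (neither it nor any descendant is in the conditioning set).
  P6: blocked at collider Va (neither it nor any descendant is in the conditioning set).
{Dp, Qj} satisfies the backdoor criterion.

Yes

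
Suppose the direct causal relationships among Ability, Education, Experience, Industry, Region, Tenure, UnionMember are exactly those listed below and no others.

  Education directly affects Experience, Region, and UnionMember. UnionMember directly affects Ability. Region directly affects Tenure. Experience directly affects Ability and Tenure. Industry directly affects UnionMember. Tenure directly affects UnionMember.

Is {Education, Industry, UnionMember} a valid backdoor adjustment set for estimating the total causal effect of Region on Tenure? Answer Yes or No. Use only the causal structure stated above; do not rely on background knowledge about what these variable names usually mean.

No

Backdoor paths from Region to Tenure (paths whose first edge points into Region):
  P1: Region <- Education -> Experience -> Tenure
  P2: Region <- Education -> Experience -> Ability <- UnionMember <- Tenure
  P3: Region <- Education -> UnionMember <- Tenure
  P4: Region <- Education -> UnionMember -> Ability <- Experience -> Tenure
Condition 1 (no descendant of Region in the set): FAILS — UnionMember is a descendant of Region.
Condition 2 (every backdoor path blocked by {Education, Industry, UnionMember}):
  P1: blocked at fork node Education ∈ conditioning set.
  P2: blocked at fork node Education ∈ conditioning set.
  P3: blocked at fork node Education ∈ conditioning set.
  P4: blocked at fork node Education ∈ conditioning set.
{Education, Industry, UnionMember} does not satisfy the backdoor criterion.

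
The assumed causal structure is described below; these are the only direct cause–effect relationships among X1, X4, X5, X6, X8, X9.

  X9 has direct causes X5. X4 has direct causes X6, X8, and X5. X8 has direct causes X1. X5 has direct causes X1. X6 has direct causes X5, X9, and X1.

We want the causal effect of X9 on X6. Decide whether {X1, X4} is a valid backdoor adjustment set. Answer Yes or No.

No

Backdoor paths from X9 to X6 (paths whose first edge points into X9):
  P1: X9 <- X5 <- X1 -> X8 -> X4 <- X6
  P2: X9 <- X5 <- X1 -> X6
  P3: X9 <- X5 -> X6
  P4: X9 <- X5 -> X4 <- X8 <- X1 -> X6
  P5: X9 <- X5 -> X4 <- X6
Condition 1 (no descendant of X9 in the set): FAILS — X4 is a descendant of X9.
Condition 2 (every backdoor path blocked by {X1, X4}):
  P1: blocked at fork node X1 ∈ conditioning set.
  P2: blocked at fork node X1 ∈ conditioning set.
  P3: open — no interior node is in the conditioning set.
  P4: blocked at fork node X1 ∈ conditioning set.
  P5: open — collider(s) X4 are conditioned on (or have a conditioned descendant) and no non-collider on the path is in the set.
{X1, X4} does not satisfy the backdoor criterion.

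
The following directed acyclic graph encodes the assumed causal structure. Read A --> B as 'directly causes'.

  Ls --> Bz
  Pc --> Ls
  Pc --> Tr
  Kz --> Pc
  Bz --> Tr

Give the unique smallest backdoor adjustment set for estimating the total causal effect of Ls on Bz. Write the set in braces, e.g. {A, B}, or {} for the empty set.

Variables eligible for adjustment (non-descendants of Ls, excluding Ls and Bz): {Kz, Pc}.
Backdoor paths from Ls to Bz:
  P1: Ls <- Pc -> Tr <- Bz
Each backdoor path contains an unconditioned collider, so every path is already blocked with the empty conditioning set:
  P1: blocked at collider Tr (neither it nor any descendant is in the conditioning set).
The empty set is therefore the unique smallest valid set.

{}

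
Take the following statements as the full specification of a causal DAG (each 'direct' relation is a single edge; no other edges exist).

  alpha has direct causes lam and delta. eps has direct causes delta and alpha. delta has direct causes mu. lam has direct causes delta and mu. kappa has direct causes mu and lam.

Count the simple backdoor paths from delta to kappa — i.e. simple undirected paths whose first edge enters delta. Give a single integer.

2

A backdoor path from delta to kappa is any simple undirected path whose first edge points into delta (i.e. leaves delta via a parent).
Parents of delta: {mu}.
Enumerating:
  P1: delta <- mu -> lam -> kappa
  P2: delta <- mu -> kappa
That exhausts the simple backdoor paths. Count: 2.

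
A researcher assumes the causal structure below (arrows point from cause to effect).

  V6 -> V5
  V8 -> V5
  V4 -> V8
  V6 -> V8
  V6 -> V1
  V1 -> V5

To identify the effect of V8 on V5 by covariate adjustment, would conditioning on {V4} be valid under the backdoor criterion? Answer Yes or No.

Backdoor paths from V8 to V5 (paths whose first edge points into V8):
  P1: V8 <- V6 -> V1 -> V5
  P2: V8 <- V6 -> V5
Condition 1 (no descendant of V8 in the set): holds — descendants of V8 are {V5}; none are in {V4}.
Condition 2 (every backdoor path blocked by {V4}):
  P1: open — no interior node is in the conditioning set.
  P2: open — no interior node is in the conditioning set.
{V4} does not satisfy the backdoor criterion.

No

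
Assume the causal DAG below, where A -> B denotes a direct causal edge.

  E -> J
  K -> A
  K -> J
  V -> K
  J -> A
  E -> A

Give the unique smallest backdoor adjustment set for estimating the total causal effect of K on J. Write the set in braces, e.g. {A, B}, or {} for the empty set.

{}

Variables eligible for adjustment (non-descendants of K, excluding K and J): {E, V}.
Backdoor paths from K to J:
  (none)
With no backdoor paths the empty set already satisfies the criterion, and it is trivially minimal.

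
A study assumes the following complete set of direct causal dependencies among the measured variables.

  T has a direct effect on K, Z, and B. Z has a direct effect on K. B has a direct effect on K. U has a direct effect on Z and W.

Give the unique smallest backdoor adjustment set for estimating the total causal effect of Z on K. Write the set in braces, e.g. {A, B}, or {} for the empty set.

{T}

Variables eligible for adjustment (non-descendants of Z, excluding Z and K): {B, T, U, W}.
Backdoor paths from Z to K:
  P1: Z <- T -> B -> K
  P2: Z <- T -> K
The empty set is not sufficient: P1 (Z <- T -> B -> K) has no collider blocking it and no conditioned non-collider, so it is open.
Try {T}:
  P1: blocked at fork node T ∈ conditioning set.
  P2: blocked at fork node T ∈ conditioning set.
{T} contains no descendant of Z and blocks every backdoor path.
No other singleton works — e.g. {U} leaves P1 open — so {T} is the unique smallest valid adjustment set.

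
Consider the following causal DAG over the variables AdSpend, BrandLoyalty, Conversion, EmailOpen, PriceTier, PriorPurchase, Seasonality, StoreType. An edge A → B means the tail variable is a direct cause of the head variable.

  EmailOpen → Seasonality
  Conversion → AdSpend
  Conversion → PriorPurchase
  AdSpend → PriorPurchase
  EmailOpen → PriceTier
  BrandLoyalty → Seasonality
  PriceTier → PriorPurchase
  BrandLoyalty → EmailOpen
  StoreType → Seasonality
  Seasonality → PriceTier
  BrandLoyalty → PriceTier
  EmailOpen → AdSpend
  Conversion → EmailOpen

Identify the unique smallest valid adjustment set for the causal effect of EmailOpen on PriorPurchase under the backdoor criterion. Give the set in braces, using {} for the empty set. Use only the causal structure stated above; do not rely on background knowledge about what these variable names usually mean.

{BrandLoyalty, Conversion}

Variables eligible for adjustment (non-descendants of EmailOpen, excluding EmailOpen and PriorPurchase): {BrandLoyalty, Conversion, StoreType}.
Backdoor paths from EmailOpen to PriorPurchase:
  P1: EmailOpen <- BrandLoyalty -> Seasonality -> PriceTier -> PriorPurchase
  P2: EmailOpen <- BrandLoyalty -> PriceTier -> PriorPurchase
  P3: EmailOpen <- Conversion -> AdSpend -> PriorPurchase
  P4: EmailOpen <- Conversion -> PriorPurchase
The empty set is not sufficient: P1 (EmailOpen <- BrandLoyalty -> Seasonality -> PriceTier -> PriorPurchase) has no collider blocking it and no conditioned non-collider, so it is open.
Try {BrandLoyalty, Conversion}:
  P1: blocked at fork node BrandLoyalty ∈ conditioning set.
  P2: blocked at fork node BrandLoyalty ∈ conditioning set.
  P3: blocked at fork node Conversion ∈ conditioning set.
  P4: blocked at fork node Conversion ∈ conditioning set.
{BrandLoyalty, Conversion} contains no descendant of EmailOpen and blocks every backdoor path.
Every element of {BrandLoyalty, Conversion} is needed (dropping BrandLoyalty leaves P1 open; dropping Conversion leaves P3 open), so no proper subset is valid.
Among all size-2 subsets of the eligible variables, only {BrandLoyalty, Conversion} blocks every backdoor path, so it is the unique smallest valid adjustment set.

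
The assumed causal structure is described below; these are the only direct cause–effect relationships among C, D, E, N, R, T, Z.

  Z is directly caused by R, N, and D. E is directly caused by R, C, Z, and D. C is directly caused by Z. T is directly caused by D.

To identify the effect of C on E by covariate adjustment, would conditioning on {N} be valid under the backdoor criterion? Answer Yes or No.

No

Backdoor paths from C to E (paths whose first edge points into C):
  P1: C <- Z <- D -> E
  P2: C <- Z <- R -> E
  P3: C <- Z -> E
Condition 1 (no descendant of C in the set): holds — descendants of C are {E}; none are in {N}.
Condition 2 (every backdoor path blocked by {N}):
  P1: open — no interior node is in the conditioning set.
  P2: open — no interior node is in the conditioning set.
  P3: open — no interior node is in the conditioning set.
{N} does not satisfy the backdoor criterion.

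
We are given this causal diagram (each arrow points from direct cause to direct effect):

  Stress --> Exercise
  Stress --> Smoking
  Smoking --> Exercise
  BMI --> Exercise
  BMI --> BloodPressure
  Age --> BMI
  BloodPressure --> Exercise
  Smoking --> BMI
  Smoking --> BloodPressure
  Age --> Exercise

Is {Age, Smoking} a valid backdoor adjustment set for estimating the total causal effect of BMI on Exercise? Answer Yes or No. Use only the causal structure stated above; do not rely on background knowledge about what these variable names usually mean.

Yes

Backdoor paths from BMI to Exercise (paths whose first edge points into BMI):
  P1: BMI <- Age -> Exercise
  P2: BMI <- Smoking <- Stress -> Exercise
  P3: BMI <- Smoking -> BloodPressure -> Exercise
  P4: BMI <- Smoking -> Exercise
Condition 1 (no descendant of BMI in the set): holds — descendants of BMI are {BloodPressure, Exercise}; none are in {Age, Smoking}.
Condition 2 (every backdoor path blocked by {Age, Smoking}):
  P1: blocked at fork node Age ∈ conditioning set.
  P2: blocked at chain node Smoking ∈ conditioning set.
  P3: blocked at fork node Smoking ∈ conditioning set.
  P4: blocked at fork node Smoking ∈ conditioning set.
{Age, Smoking} satisfies the backdoor criterion.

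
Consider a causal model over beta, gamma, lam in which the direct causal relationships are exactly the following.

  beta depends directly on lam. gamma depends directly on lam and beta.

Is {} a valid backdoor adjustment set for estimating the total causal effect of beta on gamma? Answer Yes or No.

Backdoor paths from beta to gamma (paths whose first edge points into beta):
  P1: beta <- lam -> gamma
Condition 1 (no descendant of beta in the set): holds — descendants of beta are {gamma}; none are in {}.
Condition 2 (every backdoor path blocked by {}):
  P1: open — no interior node is in the conditioning set.
{} does not satisfy the backdoor criterion.

No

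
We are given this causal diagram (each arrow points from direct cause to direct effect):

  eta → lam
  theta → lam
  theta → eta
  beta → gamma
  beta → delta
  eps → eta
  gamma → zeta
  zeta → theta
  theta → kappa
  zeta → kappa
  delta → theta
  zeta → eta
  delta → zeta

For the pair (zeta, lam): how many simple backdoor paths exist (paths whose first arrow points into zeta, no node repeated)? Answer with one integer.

4

A backdoor path from zeta to lam is any simple undirected path whose first edge points into zeta (i.e. leaves zeta via a parent).
Parents of zeta: {delta, gamma}.
Enumerating:
  P1: zeta <- gamma <- beta -> delta -> theta -> eta -> lam
  P2: zeta <- gamma <- beta -> delta -> theta -> lam
  P3: zeta <- delta -> theta -> eta -> lam
  P4: zeta <- delta -> theta -> lam
That exhausts the simple backdoor paths. Count: 4.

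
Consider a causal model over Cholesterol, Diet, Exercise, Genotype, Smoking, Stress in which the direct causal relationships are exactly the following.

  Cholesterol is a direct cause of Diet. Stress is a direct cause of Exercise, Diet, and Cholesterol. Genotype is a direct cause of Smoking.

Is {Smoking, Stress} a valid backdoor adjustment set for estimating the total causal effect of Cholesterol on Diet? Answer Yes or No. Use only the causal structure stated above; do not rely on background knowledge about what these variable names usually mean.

Yes

Backdoor paths from Cholesterol to Diet (paths whose first edge points into Cholesterol):
  P1: Cholesterol <- Stress -> Diet
Condition 1 (no descendant of Cholesterol in the set): holds — descendants of Cholesterol are {Diet}; none are in {Smoking, Stress}.
Condition 2 (every backdoor path blocked by {Smoking, Stress}):
  P1: blocked at fork node Stress ∈ conditioning set.
{Smoking, Stress} satisfies the backdoor criterion.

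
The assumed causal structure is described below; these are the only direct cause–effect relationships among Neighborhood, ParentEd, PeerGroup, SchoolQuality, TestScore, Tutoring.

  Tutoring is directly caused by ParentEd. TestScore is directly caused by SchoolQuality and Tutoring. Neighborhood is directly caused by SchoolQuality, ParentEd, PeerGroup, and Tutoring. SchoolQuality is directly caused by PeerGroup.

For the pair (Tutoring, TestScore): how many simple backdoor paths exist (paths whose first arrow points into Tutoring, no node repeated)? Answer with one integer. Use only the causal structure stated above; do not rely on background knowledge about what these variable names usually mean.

A backdoor path from Tutoring to TestScore is any simple undirected path whose first edge points into Tutoring (i.e. leaves Tutoring via a parent).
Parents of Tutoring: {ParentEd}.
Enumerating:
  P1: Tutoring <- ParentEd -> Neighborhood <- PeerGroup -> SchoolQuality -> TestScore
  P2: Tutoring <- ParentEd -> Neighborhood <- SchoolQuality -> TestScore
That exhausts the simple backdoor paths. Count: 2.

2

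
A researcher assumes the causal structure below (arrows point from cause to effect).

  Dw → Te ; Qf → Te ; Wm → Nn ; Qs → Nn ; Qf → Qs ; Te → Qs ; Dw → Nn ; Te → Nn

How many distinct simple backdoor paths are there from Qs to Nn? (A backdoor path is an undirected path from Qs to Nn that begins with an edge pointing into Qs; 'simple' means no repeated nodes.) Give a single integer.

4

A backdoor path from Qs to Nn is any simple undirected path whose first edge points into Qs (i.e. leaves Qs via a parent).
Parents of Qs: {Qf, Te}.
Enumerating:
  P1: Qs <- Qf -> Te <- Dw -> Nn
  P2: Qs <- Qf -> Te -> Nn
  P3: Qs <- Te <- Dw -> Nn
  P4: Qs <- Te -> Nn
That exhausts the simple backdoor paths. Count: 4.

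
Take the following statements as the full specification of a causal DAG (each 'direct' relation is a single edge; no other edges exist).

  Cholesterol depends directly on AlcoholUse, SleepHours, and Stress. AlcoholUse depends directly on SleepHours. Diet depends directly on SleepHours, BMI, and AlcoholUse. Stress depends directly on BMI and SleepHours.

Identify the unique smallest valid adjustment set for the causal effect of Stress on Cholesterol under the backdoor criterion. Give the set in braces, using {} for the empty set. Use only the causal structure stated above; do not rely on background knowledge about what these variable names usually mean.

Variables eligible for adjustment (non-descendants of Stress, excluding Stress and Cholesterol): {AlcoholUse, BMI, Diet, SleepHours}.
Backdoor paths from Stress to Cholesterol:
  P1: Stress <- SleepHours -> AlcoholUse -> Cholesterol
  P2: Stress <- SleepHours -> Diet <- AlcoholUse -> Cholesterol
  P3: Stress <- SleepHours -> Cholesterol
  P4: Stress <- BMI -> Diet <- SleepHours -> AlcoholUse -> Cholesterol
  P5: Stress <- BMI -> Diet <- SleepHours -> Cholesterol
  P6: Stress <- BMI -> Diet <- AlcoholUse <- SleepHours -> Cholesterol
  P7: Stress <- BMI -> Diet <- AlcoholUse -> Cholesterol
The empty set is not sufficient: P1 (Stress <- SleepHours -> AlcoholUse -> Cholesterol) has no collider blocking it and no conditioned non-collider, so it is open.
Try {SleepHours}:
  P1: blocked at fork node SleepHours ∈ conditioning set.
  P2: blocked at fork node SleepHours ∈ conditioning set.
  P3: blocked at fork node SleepHours ∈ conditioning set.
  P4: blocked at collider Diet (neither it nor any descendant is in the conditioning set).
  P5: blocked at collider Diet (neither it nor any descendant is in the conditioning set).
  P6: blocked at collider Diet (neither it nor any descendant is in the conditioning set).
  P7: blocked at collider Diet (neither it nor any descendant is in the conditioning set).
{SleepHours} contains no descendant of Stress and blocks every backdoor path.
No other singleton works — e.g. {BMI} leaves P1 open — so {SleepHours} is the unique smallest valid adjustment set.

{SleepHours}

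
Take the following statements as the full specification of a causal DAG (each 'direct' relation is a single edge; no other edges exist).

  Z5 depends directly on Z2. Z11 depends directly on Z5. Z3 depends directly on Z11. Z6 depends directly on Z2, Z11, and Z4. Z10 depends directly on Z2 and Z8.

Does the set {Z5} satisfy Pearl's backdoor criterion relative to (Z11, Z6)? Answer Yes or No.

Yes

Backdoor paths from Z11 to Z6 (paths whose first edge points into Z11):
  P1: Z11 <- Z5 <- Z2 -> Z6
Condition 1 (no descendant of Z11 in the set): holds — descendants of Z11 are {Z3, Z6}; none are in {Z5}.
Condition 2 (every backdoor path blocked by {Z5}):
  P1: blocked at chain node Z5 ∈ conditioning set.
{Z5} satisfies the backdoor criterion.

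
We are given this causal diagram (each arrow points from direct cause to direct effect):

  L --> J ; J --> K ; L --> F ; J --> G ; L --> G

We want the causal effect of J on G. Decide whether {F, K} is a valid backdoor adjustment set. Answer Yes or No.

Backdoor paths from J to G (paths whose first edge points into J):
  P1: J <- L -> G
Condition 1 (no descendant of J in the set): FAILS — K is a descendant of J.
Condition 2 (every backdoor path blocked by {F, K}):
  P1: open — no interior node is in the conditioning set.
{F, K} does not satisfy the backdoor criterion.

No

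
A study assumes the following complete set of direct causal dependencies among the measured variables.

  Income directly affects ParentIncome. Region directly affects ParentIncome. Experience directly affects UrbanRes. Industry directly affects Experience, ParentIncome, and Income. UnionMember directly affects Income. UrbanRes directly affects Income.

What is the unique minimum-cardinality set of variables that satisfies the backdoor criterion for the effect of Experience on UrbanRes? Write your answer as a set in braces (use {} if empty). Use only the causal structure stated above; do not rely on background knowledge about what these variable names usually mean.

{}

Variables eligible for adjustment (non-descendants of Experience, excluding Experience and UrbanRes): {Industry, Region, UnionMember}.
Backdoor paths from Experience to UrbanRes:
  P1: Experience <- Industry -> Income <- UrbanRes
  P2: Experience <- Industry -> ParentIncome <- Income <- UrbanRes
Each backdoor path contains an unconditioned collider, so every path is already blocked with the empty conditioning set:
  P1: blocked at collider Income (neither it nor any descendant is in the conditioning set).
  P2: blocked at collider ParentIncome (neither it nor any descendant is in the conditioning set).
The empty set is therefore the unique smallest valid set.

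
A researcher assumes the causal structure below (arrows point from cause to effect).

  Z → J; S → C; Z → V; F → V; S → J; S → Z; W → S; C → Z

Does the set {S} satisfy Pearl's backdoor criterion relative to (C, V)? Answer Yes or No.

Yes

Backdoor paths from C to V (paths whose first edge points into C):
  P1: C <- S -> Z -> V
  P2: C <- S -> J <- Z -> V
Condition 1 (no descendant of C in the set): holds — descendants of C are {J, V, Z}; none are in {S}.
Condition 2 (every backdoor path blocked by {S}):
  P1: blocked at fork node S ∈ conditioning set.
  P2: blocked at fork node S ∈ conditioning set.
{S} satisfies the backdoor criterion.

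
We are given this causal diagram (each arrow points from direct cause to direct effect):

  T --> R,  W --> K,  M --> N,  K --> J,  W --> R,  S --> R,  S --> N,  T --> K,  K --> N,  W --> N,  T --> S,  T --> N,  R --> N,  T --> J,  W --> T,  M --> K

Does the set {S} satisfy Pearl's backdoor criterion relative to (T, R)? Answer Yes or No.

No

Backdoor paths from T to R (paths whose first edge points into T):
  P1: T <- W -> K <- M -> N <- S -> R
  P2: T <- W -> K <- M -> N <- R
  P3: T <- W -> K -> N <- S -> R
  P4: T <- W -> K -> N <- R
  P5: T <- W -> R
  P6: T <- W -> N <- S -> R
  P7: T <- W -> N <- R
Condition 1 (no descendant of T in the set): FAILS — S is a descendant of T.
Condition 2 (every backdoor path blocked by {S}):
  P1: blocked at collider K (neither it nor any descendant is in the conditioning set).
  P2: blocked at collider K (neither it nor any descendant is in the conditioning set).
  P3: blocked at collider N (neither it nor any descendant is in the conditioning set).
  P4: blocked at collider N (neither it nor any descendant is in the conditioning set).
  P5: open — no interior node is in the conditioning set.
  P6: blocked at collider N (neither it nor any descendant is in the conditioning set).
  P7: blocked at collider N (neither it nor any descendant is in the conditioning set).
{S} does not satisfy the backdoor criterion.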